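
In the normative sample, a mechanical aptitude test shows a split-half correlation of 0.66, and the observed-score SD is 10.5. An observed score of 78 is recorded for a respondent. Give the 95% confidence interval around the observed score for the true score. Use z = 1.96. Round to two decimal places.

[68.69, 87.31]

Spearman-Brown: r = 2(0.66) / (1 + 0.66) = 1.320 / 1.660 ≈ 0.795
SEM = 10.500 × √(1 − 0.795) = 10.500 × √0.205 ≈ 10.500 × 0.453 ≈ 4.752
1.96 × SEM ≈ 9.314
95% CI: 78 ± 9.314 = [68.686, 87.314]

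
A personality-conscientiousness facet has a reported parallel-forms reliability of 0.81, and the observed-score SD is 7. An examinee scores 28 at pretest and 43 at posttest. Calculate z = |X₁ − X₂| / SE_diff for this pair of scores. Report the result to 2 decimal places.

3.48

The standard error of measurement is 7.0000*√(1 − 0.8100) ≃ 7.0000*0.4359 ≃ 3.0512.
SE_diff = SEM * √2 ≃ 3.0512 * 1.4142 ≃ 4.3151
z = |28 − 43| / 4.3151 = 15 / 4.3151 ≃ 3.4762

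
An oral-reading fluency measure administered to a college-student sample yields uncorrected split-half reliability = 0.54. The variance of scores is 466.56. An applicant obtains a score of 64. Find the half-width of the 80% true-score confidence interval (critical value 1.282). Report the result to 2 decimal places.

σ = 466.56^(1/2) = 21.60000
Spearman-Brown: r = 2(0.54) / (1 + 0.54) = 1.08000 / 1.54000 ≈ 0.70130
SEM = 21.60000*√(1 − 0.70130) ≈ 11.80517
1.282 * SEM ≈ 15.13423

15.13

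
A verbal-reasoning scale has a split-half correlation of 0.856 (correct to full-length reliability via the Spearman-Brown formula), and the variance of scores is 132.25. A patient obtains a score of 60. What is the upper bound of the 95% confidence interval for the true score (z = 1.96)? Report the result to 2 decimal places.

66.28

SD = √132.25 = 11.500
r_full = 2·0.856 / (1 + 0.856) ≃ 0.922
SEM = 11.500 × √(1 − 0.922) = 11.500 × √0.078 ≃ 11.500 × 0.279 ≃ 3.203
Half-width = 1.96×3.203 ≃ 6.278
Upper bound: 60 + 6.278 = 66.278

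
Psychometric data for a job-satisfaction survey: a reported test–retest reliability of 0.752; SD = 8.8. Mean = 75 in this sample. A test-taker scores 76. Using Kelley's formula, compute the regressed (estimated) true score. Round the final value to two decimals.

Estimated true score = 0.75200·76 + (1 − 0.75200)·75 ≈ 75.75200

75.75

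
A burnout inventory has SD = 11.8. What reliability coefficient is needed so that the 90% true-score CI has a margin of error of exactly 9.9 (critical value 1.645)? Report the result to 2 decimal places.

0.74

Required SEM = 9.9 / 1.645 ≃ 6.018
r = 1 − (SEM / SD)² = 1 − (6.018 / 11.8)² ≃ 1 − 0.260 ≃ 0.740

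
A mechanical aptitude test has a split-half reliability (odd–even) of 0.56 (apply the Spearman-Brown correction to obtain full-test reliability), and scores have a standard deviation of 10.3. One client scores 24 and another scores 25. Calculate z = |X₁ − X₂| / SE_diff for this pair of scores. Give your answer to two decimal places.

0.13

r_full = 2·0.56 / (1 + 0.56) ≈ 0.718
SEM = 10.300 * √(1 − 0.718) = 10.300 * √0.282 ≈ 10.300 * 0.531 ≈ 5.470
SE_diff = √2 * SEM ≈ 7.736
z = |24 − 25| / 7.736 = 1 / 7.736 ≈ 0.129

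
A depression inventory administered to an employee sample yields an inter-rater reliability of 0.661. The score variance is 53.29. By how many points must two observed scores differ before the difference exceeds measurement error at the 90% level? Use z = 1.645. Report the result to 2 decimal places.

SD = √53.29 = 7.3000
SEM = 7.3000*√(1 − 0.6610) ≈ 4.2503
Standard error of the difference = 4.2503·√2 ≈ 6.0109
Minimum reliable difference = 1.645 * SE_diff ≈ 1.645 * 6.0109 ≈ 9.8879

9.89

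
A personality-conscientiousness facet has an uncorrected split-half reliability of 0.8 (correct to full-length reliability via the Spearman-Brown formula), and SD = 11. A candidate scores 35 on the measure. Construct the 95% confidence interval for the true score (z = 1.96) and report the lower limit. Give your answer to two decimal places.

Spearman-Brown: r = 2(0.8) / (1 + 0.8) = 1.6000 / 1.8000 ≃ 0.8889
SEM = 11.0000 × √(1 − 0.8889) = 11.0000 × √0.1111 ≃ 11.0000 × 0.3333 ≃ 3.6667
1.96 × SEM ≃ 7.1867
Lower bound: 35 − 7.1867 = 27.8133

27.81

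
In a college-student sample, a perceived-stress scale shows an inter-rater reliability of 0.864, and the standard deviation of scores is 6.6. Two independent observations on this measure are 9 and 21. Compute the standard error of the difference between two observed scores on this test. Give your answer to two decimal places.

SEM = 6.6000 · √(1 − 0.8640) = 6.6000 · √0.1360 ≈ 6.6000 · 0.3688 ≈ 2.4340
Standard error of the difference = 2.4340·√2 ≈ 3.4421

3.44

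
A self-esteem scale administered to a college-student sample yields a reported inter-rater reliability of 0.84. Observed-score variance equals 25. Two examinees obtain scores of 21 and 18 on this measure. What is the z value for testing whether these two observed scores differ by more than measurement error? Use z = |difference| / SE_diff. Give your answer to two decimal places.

1.06

SD = √25 = 5.0000
SEM = 5.0000 × √(1 − 0.8400) = 5.0000 × √0.1600 ≈ 5.0000 × 0.4000 ≈ 2.0000
Standard error of the difference = 2.0000·√2 ≈ 2.8284
z = |21 − 18| / 2.8284 = 3 / 2.8284 ≈ 1.0607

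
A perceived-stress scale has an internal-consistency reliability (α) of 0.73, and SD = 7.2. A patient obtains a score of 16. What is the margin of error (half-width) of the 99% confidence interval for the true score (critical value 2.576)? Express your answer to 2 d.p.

9.64

SEM = 7.200·√(1 − 0.730) ≈ 3.741
Half-width = 2.576·3.741 ≈ 9.637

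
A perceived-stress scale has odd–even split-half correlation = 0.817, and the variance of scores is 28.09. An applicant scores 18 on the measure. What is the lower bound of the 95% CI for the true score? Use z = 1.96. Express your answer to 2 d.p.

SD = √28.09 ≈ 5.30000
r_full = 2·0.817 / (1 + 0.817) ≈ 0.89928
SEM = 5.30000 · √(1 − 0.89928) = 5.30000 · √0.10072 ≈ 5.30000 · 0.31736 ≈ 1.68199
Margin = 1.96 · 1.68199 ≈ 3.29670
Lower bound: 18 − 3.29670 = 14.70330

14.70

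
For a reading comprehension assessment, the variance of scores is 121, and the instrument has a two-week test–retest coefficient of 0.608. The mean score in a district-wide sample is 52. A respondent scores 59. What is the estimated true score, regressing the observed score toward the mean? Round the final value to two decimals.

Estimated true score = 0.608×59 + (1 − 0.608)×52 ≃ 56.256

56.26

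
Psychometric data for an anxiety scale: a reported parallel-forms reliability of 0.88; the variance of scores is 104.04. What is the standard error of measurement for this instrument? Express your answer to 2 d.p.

SD = √104.04 = 10.2000
SEM = 10.2000*√(1 − 0.8800) ≈ 3.5334

3.53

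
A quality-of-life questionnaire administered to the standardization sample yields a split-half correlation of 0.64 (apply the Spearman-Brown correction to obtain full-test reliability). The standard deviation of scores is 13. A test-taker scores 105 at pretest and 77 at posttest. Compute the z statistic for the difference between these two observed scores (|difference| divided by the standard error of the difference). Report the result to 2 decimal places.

3.25

Spearman-Brown: r = 2(0.64) / (1 + 0.64) = 1.280 / 1.640 ≈ 0.780
SEM = 13.000 · √(1 − 0.780) = 13.000 · √0.220 ≈ 13.000 · 0.469 ≈ 6.091
Standard error of the difference = 6.091·√2 ≈ 8.614
z = 28 / 8.614 ≈ 3.251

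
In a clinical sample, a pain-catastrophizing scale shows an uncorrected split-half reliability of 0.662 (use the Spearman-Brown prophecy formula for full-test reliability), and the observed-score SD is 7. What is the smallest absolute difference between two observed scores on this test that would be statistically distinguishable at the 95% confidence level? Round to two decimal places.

8.75

Spearman-Brown: r = 2(0.662) / (1 + 0.662) = 1.324 / 1.662 ≃ 0.797
SEM = 7.000 · √(1 − 0.797) = 7.000 · √0.203 ≃ 7.000 · 0.451 ≃ 3.157
SE_diff = √2 · SEM ≃ 4.464
Minimum reliable difference = 1.96 · SE_diff ≃ 1.96 · 4.464 ≃ 8.750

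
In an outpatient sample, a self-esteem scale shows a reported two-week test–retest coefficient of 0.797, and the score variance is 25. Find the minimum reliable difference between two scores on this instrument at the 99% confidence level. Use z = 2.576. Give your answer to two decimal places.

8.21

σ = 25^(1/2) = 5.00000
The standard error of measurement is 5.00000×√(1 − 0.79700) ≃ 5.00000×0.45056 ≃ 2.25278.
SE_diff = √2 × SEM ≃ 3.18591
Minimum reliable difference = 2.576 × SE_diff ≃ 2.576 × 3.18591 ≃ 8.20690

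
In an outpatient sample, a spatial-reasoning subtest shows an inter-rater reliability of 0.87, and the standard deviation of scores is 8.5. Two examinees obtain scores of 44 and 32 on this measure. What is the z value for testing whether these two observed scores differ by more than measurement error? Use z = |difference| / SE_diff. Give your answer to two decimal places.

SEM = 8.500*√(1 − 0.870) ≈ 3.065
SE_diff = SEM * √2 ≈ 3.065 * 1.414 ≈ 4.334
z = 12 / 4.334 ≈ 2.769

2.77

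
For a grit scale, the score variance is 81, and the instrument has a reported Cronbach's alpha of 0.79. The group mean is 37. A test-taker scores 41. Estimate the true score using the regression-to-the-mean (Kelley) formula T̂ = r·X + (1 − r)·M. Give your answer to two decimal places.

40.16

Estimated true score = 0.7900×41 + (1 − 0.7900)×37 ≈ 40.1600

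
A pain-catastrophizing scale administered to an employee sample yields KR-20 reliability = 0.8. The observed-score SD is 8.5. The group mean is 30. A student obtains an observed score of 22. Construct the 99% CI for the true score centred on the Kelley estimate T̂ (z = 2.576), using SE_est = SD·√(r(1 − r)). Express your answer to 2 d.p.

[14.84, 32.36]

T̂ = r·X + (1 − r)·M = 0.8000·22 + 0.2000·30 = 17.6000 + 6.0000 ≃ 23.6000
SE_est = SD · √(r(1 − r)) = 8.5000 · √0.1600 ≃ 8.5000 · 0.4000 ≃ 3.4000
99% CI: 23.6000 ± 8.7584 ≃ (14.8416, 32.3584)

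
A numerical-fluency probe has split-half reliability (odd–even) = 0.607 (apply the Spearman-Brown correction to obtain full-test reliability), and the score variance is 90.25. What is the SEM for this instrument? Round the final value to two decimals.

4.70

SD = √90.25 ≃ 9.5000
Full-length reliability (Spearman-Brown) = 2(0.607)/(1+0.607) ≃ 0.7554
SEM = 9.5000 · √(1 − 0.7554) = 9.5000 · √0.2446 ≃ 9.5000 · 0.4945 ≃ 4.6980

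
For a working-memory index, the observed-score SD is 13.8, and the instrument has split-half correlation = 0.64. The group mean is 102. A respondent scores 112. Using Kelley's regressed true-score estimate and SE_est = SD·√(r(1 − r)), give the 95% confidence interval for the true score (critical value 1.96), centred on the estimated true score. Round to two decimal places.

Full-length reliability (Spearman-Brown) = 2(0.64)/(1+0.64) ≃ 0.7805
T̂ = r·X + (1 − r)·M = 0.7805·112 + 0.2195·102 ≃ 87.4146 + 22.3902 ≃ 109.8049
SE_est = SD · √(r(1 − r)) = 13.8000 · √0.1713 ≃ 13.8000 · 0.4139 ≃ 5.7120
95% CI: 109.8049 ± 11.1956 ≃ (98.6093, 121.0005)

[98.61, 121.00]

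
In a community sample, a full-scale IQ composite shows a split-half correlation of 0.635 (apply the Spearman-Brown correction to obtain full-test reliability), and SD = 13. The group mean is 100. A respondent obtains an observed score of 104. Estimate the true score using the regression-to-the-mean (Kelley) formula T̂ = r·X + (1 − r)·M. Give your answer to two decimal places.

Full-length reliability (Spearman-Brown) = 2(0.635)/(1+0.635) ≈ 0.77676
T̂ = 0.77676(104) + 0.22324(100) ≈ 103.10703

103.11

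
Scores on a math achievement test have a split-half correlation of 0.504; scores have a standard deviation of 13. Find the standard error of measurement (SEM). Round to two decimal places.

Full-length reliability (Spearman-Brown) = 2(0.504)/(1+0.504) ≈ 0.670
SEM = 13.000 × √(1 − 0.670) = 13.000 × √0.330 ≈ 13.000 × 0.574 ≈ 7.466

7.47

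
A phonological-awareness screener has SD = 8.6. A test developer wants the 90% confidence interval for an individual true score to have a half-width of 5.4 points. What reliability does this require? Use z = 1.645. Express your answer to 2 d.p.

SEM needed = half-width / z = 5.4/1.645 ≈ 3.2827
r = 1 − (SEM / SD)² = 1 − (3.2827 / 8.6)² ≈ 1 − 0.1457 ≈ 0.8543

0.85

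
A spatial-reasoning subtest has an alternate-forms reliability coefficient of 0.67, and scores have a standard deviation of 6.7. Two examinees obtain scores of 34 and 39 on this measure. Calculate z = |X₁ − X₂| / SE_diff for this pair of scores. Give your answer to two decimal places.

0.92

SEM = 6.70000 · √(1 − 0.67000) = 6.70000 · √0.33000 ≈ 6.70000 · 0.57446 ≈ 3.84886
Standard error of the difference = 3.84886·√2 ≈ 5.44311
z = |34 − 39| / 5.44311 = 5 / 5.44311 ≈ 0.91859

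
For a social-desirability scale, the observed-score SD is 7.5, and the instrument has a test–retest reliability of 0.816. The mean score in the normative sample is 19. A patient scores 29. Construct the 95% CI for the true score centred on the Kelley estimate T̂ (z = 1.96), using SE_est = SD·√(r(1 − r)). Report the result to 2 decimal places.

[21.46, 32.86]

T̂ = 0.81600(29) + 0.18400(19) ≈ 27.16000
SE_est = 7.50000·√[r(1 − r)] ≈ 2.90613
95% CI: 27.16000 ± 5.69602 ≈ (21.46398, 32.85602)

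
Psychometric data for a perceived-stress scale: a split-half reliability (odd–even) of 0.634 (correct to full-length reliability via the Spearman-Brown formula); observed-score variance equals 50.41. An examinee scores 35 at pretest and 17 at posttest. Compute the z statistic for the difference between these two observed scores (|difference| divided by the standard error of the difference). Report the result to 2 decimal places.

3.79

SD = √50.41 ≃ 7.100
Spearman-Brown: r = 2(0.634) / (1 + 0.634) = 1.268 / 1.634 ≃ 0.776
SEM = 7.100 × √(1 − 0.776) = 7.100 × √0.224 ≃ 7.100 × 0.473 ≃ 3.360
SE_diff = SEM × √2 ≃ 3.360 × 1.414 ≃ 4.752
z = |35 − 17| / 4.752 = 18 / 4.752 ≃ 3.788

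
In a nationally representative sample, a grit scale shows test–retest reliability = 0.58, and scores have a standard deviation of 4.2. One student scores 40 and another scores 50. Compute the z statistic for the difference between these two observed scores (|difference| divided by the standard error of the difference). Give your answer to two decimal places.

SEM = 4.2000 · √(1 − 0.5800) = 4.2000 · √0.4200 ≈ 4.2000 · 0.6481 ≈ 2.7219
SE_diff = SEM · √2 ≈ 2.7219 · 1.4142 ≈ 3.8494
z = |40 − 50| / 3.8494 = 10 / 3.8494 ≈ 2.5978

2.60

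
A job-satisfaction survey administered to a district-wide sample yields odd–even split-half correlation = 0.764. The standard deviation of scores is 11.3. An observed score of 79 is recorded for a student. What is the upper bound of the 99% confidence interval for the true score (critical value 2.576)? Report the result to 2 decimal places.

Full-length reliability (Spearman-Brown) = 2(0.764)/(1+0.764) ≈ 0.866
The standard error of measurement is 11.300*√(1 − 0.866) ≈ 11.300*0.366 ≈ 4.133.
Half-width = 2.576*4.133 ≈ 10.647
Upper bound: 79 + 10.647 = 89.647

89.65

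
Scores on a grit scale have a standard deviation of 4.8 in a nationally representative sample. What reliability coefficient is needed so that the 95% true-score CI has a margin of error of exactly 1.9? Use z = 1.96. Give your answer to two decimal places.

Required SEM = 1.9 / 1.96 ≈ 0.9694
r = 1 − (SEM / SD)² = 1 − (0.9694 / 4.8)² ≈ 1 − 0.0408 ≈ 0.9592

0.96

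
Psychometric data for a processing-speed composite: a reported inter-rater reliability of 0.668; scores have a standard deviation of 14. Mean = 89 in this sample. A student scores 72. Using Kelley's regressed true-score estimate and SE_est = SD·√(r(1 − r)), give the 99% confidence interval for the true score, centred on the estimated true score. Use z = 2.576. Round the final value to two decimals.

Estimated true score = 0.6680·72 + (1 − 0.6680)·89 ≃ 77.6440
SE_est = SD · √(r(1 − r)) = 14.0000 · √0.2218 ≃ 14.0000 · 0.4709 ≃ 6.5930
CI = 77.6440 ± 2.576 · 6.5930 → [60.6603, 94.6277]

[60.66, 94.63]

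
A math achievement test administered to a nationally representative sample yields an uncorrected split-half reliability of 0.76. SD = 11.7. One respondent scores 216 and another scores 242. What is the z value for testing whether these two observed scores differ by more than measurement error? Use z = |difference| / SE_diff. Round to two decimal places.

r_full = 2·0.76 / (1 + 0.76) ≈ 0.864
SEM = 11.700*√(1 − 0.864) ≈ 4.321
SE_diff = SEM * √2 ≈ 4.321 * 1.414 ≈ 6.110
z = |216 − 242| / 6.110 = 26 / 6.110 ≈ 4.255

4.26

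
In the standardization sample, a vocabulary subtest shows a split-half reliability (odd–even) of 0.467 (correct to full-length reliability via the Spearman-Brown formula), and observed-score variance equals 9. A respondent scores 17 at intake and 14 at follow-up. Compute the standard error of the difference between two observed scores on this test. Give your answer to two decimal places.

SD = √9 = 3.0000
Spearman-Brown: r = 2(0.467) / (1 + 0.467) = 0.9340 / 1.4670 ≈ 0.6367
SEM = 3.0000 · √(1 − 0.6367) = 3.0000 · √0.3633 ≈ 3.0000 · 0.6028 ≈ 1.8083
Standard error of the difference = 1.8083·√2 ≈ 2.5573

2.56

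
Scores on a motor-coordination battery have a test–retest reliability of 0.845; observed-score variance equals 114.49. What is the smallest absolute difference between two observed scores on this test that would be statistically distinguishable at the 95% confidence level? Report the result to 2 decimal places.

11.68

SD = √114.49 ≃ 10.7000
The standard error of measurement is 10.7000×√(1 − 0.8450) ≃ 10.7000×0.3937 ≃ 4.2126.
SE_diff = SEM × √2 ≃ 4.2126 × 1.4142 ≃ 5.9575
Minimum reliable difference = 1.96 × SE_diff ≃ 1.96 × 5.9575 ≃ 11.6767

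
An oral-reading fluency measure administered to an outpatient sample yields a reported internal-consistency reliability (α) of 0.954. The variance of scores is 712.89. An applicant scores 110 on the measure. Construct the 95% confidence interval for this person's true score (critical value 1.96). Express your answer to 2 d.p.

SD = √712.89 ≈ 26.700
SEM = 26.700×√(1 − 0.954) ≈ 5.727
1.96 × SEM ≈ 11.224
Interval: (98.776, 121.224)

[98.78, 121.22]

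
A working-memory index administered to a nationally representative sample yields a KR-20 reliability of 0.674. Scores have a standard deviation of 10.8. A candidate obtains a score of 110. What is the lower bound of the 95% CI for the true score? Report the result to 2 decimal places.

SEM = 10.80000 · √(1 − 0.67400) = 10.80000 · √0.32600 ≈ 10.80000 · 0.57096 ≈ 6.16641
Margin = 1.96 · 6.16641 ≈ 12.08617
Lower limit = 110 − 12.08617 ≈ 97.91383

97.91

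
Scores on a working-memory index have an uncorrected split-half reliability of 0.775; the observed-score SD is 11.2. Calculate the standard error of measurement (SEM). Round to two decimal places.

3.99

Full-length reliability (Spearman-Brown) = 2(0.775)/(1+0.775) ≈ 0.8732
SEM = 11.2000 * √(1 − 0.8732) = 11.2000 * √0.1268 ≈ 11.2000 * 0.3560 ≈ 3.9876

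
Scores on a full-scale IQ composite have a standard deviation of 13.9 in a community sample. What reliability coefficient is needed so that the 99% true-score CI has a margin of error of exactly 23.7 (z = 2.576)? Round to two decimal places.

Required SEM = 23.7 / 2.576 ≃ 9.2003
r = 1 − (SEM / SD)² = 1 − (9.2003 / 13.9)² ≃ 1 − 0.4381 ≃ 0.5619

0.56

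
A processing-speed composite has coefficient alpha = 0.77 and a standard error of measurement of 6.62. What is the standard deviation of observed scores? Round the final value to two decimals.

σ = SEM·(1 − r)^(−1/2) ≃ 6.62·2.08514 ≃ 13.80365

13.80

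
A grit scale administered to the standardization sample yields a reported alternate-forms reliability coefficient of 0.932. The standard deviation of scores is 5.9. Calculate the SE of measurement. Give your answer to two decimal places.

1.54

SEM = 5.90000×√(1 − 0.93200) ≈ 1.53853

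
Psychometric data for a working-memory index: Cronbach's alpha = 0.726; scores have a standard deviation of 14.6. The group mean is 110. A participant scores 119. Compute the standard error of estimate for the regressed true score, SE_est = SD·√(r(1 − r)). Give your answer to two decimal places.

SE_est = SD · √(r(1 − r)) = 14.6000 · √0.1989 ≈ 14.6000 · 0.4460 ≈ 6.5117

6.51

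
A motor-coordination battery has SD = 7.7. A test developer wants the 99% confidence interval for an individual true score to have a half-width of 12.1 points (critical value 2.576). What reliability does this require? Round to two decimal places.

0.63

Required SEM = 12.1 / 2.576 ≈ 4.69720
Required reliability = 1 − (SEM/SD)² = 1 − 0.37213 ≈ 0.62787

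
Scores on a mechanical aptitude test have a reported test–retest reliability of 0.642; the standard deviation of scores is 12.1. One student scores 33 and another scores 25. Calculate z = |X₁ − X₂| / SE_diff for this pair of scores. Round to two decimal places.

The standard error of measurement is 12.1000×√(1 − 0.6420) ≈ 12.1000×0.5983 ≈ 7.2398.
SE_diff = √2 × SEM ≈ 10.2386
z = |33 − 25| / 10.2386 = 8 / 10.2386 ≈ 0.7814

0.78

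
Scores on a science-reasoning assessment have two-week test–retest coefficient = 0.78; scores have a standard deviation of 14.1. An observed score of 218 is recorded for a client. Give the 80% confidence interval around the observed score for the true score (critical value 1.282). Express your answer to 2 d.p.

[209.52, 226.48]

SEM = 14.100*√(1 − 0.780) ≈ 6.613
Half-width = 1.282*6.613 ≈ 8.478
Interval: (209.522, 226.478)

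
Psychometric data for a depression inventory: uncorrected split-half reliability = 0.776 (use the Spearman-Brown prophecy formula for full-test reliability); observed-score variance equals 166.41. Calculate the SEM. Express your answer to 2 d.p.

4.58

SD = √166.41 ≈ 12.9000
Full-length reliability (Spearman-Brown) = 2(0.776)/(1+0.776) ≈ 0.8739
SEM = 12.9000 · √(1 − 0.8739) = 12.9000 · √0.1261 ≈ 12.9000 · 0.3551 ≈ 4.5813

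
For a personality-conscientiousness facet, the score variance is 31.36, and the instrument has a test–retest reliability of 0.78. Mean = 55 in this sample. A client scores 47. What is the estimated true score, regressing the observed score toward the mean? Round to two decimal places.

T̂ = r·X + (1 − r)·M = 0.7800·47 + 0.2200·55 = 36.6600 + 12.1000 ≈ 48.7600

48.76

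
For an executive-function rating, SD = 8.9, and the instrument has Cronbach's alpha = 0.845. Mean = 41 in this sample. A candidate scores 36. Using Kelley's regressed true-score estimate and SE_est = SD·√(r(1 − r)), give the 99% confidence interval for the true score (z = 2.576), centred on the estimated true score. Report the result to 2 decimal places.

[28.48, 45.07]

T̂ = 0.8450(36) + 0.1550(41) ≈ 36.7750
SE_est = 8.9000·√[r(1 − r)] ≈ 3.2210
99% CI: 36.7750 ± 8.2972 ≈ (28.4778, 45.0722)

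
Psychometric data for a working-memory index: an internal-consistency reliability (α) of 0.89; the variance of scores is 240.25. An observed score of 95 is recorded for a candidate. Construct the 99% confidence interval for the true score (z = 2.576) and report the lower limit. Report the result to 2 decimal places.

SD = √240.25 = 15.500
SEM = 15.500*√(1 − 0.890) ≈ 5.141
2.576 * SEM ≈ 13.243
Lower bound: 95 − 13.243 = 81.757

81.76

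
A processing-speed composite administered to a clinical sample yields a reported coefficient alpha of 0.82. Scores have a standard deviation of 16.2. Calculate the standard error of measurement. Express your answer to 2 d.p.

The standard error of measurement is 16.2000×√(1 − 0.8200) ≈ 16.2000×0.4243 ≈ 6.8731.

6.87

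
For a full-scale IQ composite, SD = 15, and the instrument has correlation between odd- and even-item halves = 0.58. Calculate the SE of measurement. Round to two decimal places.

7.73

r_full = 2·0.58 / (1 + 0.58) ≈ 0.734
SEM = 15.000·√(1 − 0.734) ≈ 7.734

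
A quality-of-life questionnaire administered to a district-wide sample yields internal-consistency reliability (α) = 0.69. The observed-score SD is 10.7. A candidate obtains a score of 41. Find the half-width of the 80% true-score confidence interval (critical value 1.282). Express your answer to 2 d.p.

SEM = 10.7000×√(1 − 0.6900) ≃ 5.9575
1.282 × SEM ≃ 7.6375

7.64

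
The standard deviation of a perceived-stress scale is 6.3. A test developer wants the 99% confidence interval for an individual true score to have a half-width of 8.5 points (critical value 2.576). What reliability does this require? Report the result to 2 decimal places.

0.73

SEM needed = half-width / z = 8.5/2.576 ≈ 3.300
Required reliability = 1 − (SEM/SD)² = 1 − 0.274 ≈ 0.726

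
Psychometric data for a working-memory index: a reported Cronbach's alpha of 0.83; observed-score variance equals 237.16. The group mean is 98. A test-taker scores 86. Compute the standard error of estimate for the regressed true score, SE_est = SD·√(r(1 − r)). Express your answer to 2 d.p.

σ = 237.16^(1/2) = 15.40000
SE_est = SD · √(r(1 − r)) = 15.40000 · √0.14110 ≃ 15.40000 · 0.37563 ≃ 5.78475

5.78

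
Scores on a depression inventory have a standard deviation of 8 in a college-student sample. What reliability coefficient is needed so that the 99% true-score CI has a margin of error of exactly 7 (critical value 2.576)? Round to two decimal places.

0.88

Required SEM = 7 / 2.576 ≈ 2.7174
r = 1 − (SEM / SD)² = 1 − (2.7174 / 8)² ≈ 1 − 0.1154 ≈ 0.8846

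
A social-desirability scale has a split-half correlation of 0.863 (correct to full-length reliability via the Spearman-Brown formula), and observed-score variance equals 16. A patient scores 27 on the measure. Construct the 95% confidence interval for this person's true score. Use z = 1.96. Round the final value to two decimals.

[24.87, 29.13]

SD = √16 ≃ 4.0000
Spearman-Brown: r = 2(0.863) / (1 + 0.863) = 1.7260 / 1.8630 ≃ 0.9265
SEM = 4.0000·√(1 − 0.9265) ≃ 1.0847
Half-width = 1.96·1.0847 ≃ 2.1260
95% CI: 27 ± 2.1260 = [24.8740, 29.1260]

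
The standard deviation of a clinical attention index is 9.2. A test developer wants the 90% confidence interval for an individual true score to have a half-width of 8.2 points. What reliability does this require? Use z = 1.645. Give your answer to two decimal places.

0.71

Required SEM = 8.2 / 1.645 ≈ 4.9848
r = 1 − (4.9848/9.2)² ≈ 1 − 0.2936 ≈ 0.7064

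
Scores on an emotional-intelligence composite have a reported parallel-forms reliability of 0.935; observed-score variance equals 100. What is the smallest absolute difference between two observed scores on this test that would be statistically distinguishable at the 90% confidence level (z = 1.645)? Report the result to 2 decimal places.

SD = √100 = 10.000
SEM = 10.000 · √(1 − 0.935) = 10.000 · √0.065 ≈ 10.000 · 0.255 ≈ 2.550
SE_diff = √2 · SEM ≈ 3.606
Minimum reliable difference = 1.645 · SE_diff ≈ 1.645 · 3.606 ≈ 5.931

5.93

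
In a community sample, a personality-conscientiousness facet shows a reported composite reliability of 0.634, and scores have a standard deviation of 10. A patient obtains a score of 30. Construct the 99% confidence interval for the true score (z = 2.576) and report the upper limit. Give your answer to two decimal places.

SEM = 10.000·√(1 − 0.634) ≈ 6.050
Margin = 2.576 · 6.050 ≈ 15.584
Upper bound: 30 + 15.584 = 45.584

45.58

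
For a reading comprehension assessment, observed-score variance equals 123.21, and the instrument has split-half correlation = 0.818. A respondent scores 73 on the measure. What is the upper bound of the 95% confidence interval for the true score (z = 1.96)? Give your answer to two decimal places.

SD = √123.21 = 11.1000
Full-length reliability (Spearman-Brown) = 2(0.818)/(1+0.818) ≈ 0.8999
SEM = 11.1000 · √(1 − 0.8999) = 11.1000 · √0.1001 ≈ 11.1000 · 0.3164 ≈ 3.5121
1.96 · SEM ≈ 6.8836
Upper limit = 73 + 6.8836 ≈ 79.8836

79.88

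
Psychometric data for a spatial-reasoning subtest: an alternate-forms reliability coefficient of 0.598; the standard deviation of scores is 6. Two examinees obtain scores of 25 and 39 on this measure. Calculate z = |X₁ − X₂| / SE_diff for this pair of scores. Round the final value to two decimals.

2.60

SEM = 6.0000 · √(1 − 0.5980) = 6.0000 · √0.4020 ≈ 6.0000 · 0.6340 ≈ 3.8042
SE_diff = SEM · √2 ≈ 3.8042 · 1.4142 ≈ 5.3800
z = |25 − 39| / 5.3800 = 14 / 5.3800 ≈ 2.6022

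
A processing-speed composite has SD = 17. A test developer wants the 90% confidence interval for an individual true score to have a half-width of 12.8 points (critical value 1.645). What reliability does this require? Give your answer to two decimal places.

Required SEM = 12.8 / 1.645 ≈ 7.7812
r = 1 − (7.7812/17)² ≈ 1 − 0.2095 ≈ 0.7905

0.79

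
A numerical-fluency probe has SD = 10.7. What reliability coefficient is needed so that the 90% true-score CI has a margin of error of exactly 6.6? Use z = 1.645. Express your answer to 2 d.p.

Required SEM = 6.6 / 1.645 ≈ 4.0122
r = 1 − (4.0122/10.7)² ≈ 1 − 0.1406 ≈ 0.8594

0.86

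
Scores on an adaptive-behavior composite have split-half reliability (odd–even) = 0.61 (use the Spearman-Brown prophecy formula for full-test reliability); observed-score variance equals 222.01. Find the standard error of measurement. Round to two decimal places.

SD = √222.01 = 14.900
Spearman-Brown: r = 2(0.61) / (1 + 0.61) = 1.220 / 1.610 ≈ 0.758
SEM = 14.900 · √(1 − 0.758) = 14.900 · √0.242 ≈ 14.900 · 0.492 ≈ 7.333

7.33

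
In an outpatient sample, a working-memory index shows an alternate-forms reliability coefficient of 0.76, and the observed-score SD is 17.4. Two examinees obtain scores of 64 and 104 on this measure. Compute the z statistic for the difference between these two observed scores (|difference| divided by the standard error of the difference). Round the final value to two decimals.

3.32

The standard error of measurement is 17.400*√(1 − 0.760) ≈ 17.400*0.490 ≈ 8.524.
SE_diff = √2 * SEM ≈ 12.055
z = |64 − 104| / 12.055 = 40 / 12.055 ≈ 3.318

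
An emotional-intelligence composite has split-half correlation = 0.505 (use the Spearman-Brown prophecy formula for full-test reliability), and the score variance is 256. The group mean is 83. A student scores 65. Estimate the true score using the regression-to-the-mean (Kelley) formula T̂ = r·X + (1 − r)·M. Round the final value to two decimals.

70.92

r_full = 2·0.505 / (1 + 0.505) ≈ 0.671
T̂ = 0.671(65) + 0.329(83) ≈ 70.920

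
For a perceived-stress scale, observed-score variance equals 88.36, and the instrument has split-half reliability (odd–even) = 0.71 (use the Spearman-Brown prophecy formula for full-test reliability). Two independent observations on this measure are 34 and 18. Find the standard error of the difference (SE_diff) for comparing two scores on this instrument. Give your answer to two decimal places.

5.47

SD = √88.36 = 9.4000
Spearman-Brown: r = 2(0.71) / (1 + 0.71) = 1.4200 / 1.7100 ≈ 0.8304
The standard error of measurement is 9.4000·√(1 − 0.8304) ≈ 9.4000·0.4118 ≈ 3.8711.
SE_diff = SEM · √2 ≈ 3.8711 · 1.4142 ≈ 5.4745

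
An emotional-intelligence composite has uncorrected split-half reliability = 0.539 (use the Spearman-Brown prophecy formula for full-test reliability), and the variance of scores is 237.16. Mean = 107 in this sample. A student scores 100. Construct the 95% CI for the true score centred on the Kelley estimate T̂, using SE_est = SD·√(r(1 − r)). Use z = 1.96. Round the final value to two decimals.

σ = 237.16^(1/2) = 15.4000
Spearman-Brown: r = 2(0.539) / (1 + 0.539) = 1.0780 / 1.5390 ≈ 0.7005
T̂ = 0.7005(100) + 0.2995(107) ≈ 102.0968
SE_est = 15.4000·√(0.7005·0.2995) ≈ 7.0541
95% CI: 102.0968 ± 13.8260 ≈ (88.2708, 115.9229)

[88.27, 115.92]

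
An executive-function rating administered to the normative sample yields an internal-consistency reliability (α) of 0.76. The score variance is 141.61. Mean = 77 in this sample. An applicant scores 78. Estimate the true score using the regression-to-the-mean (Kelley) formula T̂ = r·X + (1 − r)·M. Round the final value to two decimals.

77.76

T̂ = r·X + (1 − r)·M = 0.760·78 + 0.240·77 = 59.280 + 18.480 ≈ 77.760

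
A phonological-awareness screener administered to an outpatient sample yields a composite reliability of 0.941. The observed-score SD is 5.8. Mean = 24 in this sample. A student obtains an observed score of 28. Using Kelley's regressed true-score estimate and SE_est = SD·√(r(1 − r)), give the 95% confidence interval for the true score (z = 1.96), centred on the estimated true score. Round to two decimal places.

[25.09, 30.44]

T̂ = r·X + (1 − r)·M = 0.9410*28 + 0.0590*24 = 26.3480 + 1.4160 ≃ 27.7640
SE_est = SD * √(r(1 − r)) = 5.8000 * √0.0555 ≃ 5.8000 * 0.2356 ≃ 1.3666
CI = 27.7640 ± 1.96 * 1.3666 → [25.0854, 30.4426]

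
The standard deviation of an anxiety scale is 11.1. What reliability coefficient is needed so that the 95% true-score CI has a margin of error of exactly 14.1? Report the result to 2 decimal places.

0.58

SEM needed = half-width / z = 14.1/1.96 ≃ 7.19388
Required reliability = 1 − (SEM/SD)² = 1 − 0.42003 ≃ 0.57997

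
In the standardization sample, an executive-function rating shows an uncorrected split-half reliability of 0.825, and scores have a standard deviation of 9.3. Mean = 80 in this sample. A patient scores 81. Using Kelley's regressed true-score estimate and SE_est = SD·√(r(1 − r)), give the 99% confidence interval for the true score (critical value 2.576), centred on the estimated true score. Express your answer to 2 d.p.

[73.85, 87.96]

Spearman-Brown: r = 2(0.825) / (1 + 0.825) = 1.650 / 1.825 ≃ 0.904
T̂ = 0.904(81) + 0.096(80) ≃ 80.904
SE_est = 9.300×√(0.904×0.096) ≃ 2.738
99% CI: 80.904 ± 7.054 ≃ (73.850, 87.958)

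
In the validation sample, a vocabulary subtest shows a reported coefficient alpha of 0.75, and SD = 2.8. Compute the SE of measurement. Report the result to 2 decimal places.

1.40

SEM = 2.8000×√(1 − 0.7500) ≈ 1.4000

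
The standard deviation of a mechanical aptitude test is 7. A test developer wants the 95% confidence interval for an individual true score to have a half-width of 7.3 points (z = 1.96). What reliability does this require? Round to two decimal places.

0.72

Required SEM = 7.3 / 1.96 ≈ 3.7245
r = 1 − (3.7245/7)² ≈ 1 − 0.2831 ≈ 0.7169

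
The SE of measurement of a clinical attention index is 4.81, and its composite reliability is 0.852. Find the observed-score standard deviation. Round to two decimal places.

12.50

σ = SEM·(1 − r)^(−1/2) ≈ 4.81×2.599 ≈ 12.503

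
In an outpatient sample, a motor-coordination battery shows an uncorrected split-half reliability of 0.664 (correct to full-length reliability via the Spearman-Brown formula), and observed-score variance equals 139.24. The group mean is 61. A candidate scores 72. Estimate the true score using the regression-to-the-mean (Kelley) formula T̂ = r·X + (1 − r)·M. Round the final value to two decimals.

69.78

Full-length reliability (Spearman-Brown) = 2(0.664)/(1+0.664) ≃ 0.798
Estimated true score = 0.798*72 + (1 − 0.798)*61 ≃ 69.779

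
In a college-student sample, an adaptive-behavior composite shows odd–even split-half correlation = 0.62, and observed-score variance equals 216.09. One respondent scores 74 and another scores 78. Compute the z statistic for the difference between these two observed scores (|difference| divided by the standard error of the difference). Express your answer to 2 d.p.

0.40

SD = √216.09 = 14.7000
Spearman-Brown: r = 2(0.62) / (1 + 0.62) = 1.2400 / 1.6200 ≃ 0.7654
SEM = 14.7000 * √(1 − 0.7654) = 14.7000 * √0.2346 ≃ 14.7000 * 0.4843 ≃ 7.1195
Standard error of the difference = 7.1195·√2 ≃ 10.0685
z = 4 / 10.0685 ≃ 0.3973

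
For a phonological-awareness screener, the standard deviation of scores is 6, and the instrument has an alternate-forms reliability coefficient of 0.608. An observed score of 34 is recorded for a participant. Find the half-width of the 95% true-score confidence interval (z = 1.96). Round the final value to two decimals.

7.36

SEM = 6.000×√(1 − 0.608) ≈ 3.757
Margin = 1.96 × 3.757 ≈ 7.363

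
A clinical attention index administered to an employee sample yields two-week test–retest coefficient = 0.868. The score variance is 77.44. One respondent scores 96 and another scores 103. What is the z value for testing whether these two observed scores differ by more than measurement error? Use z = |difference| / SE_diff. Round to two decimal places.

1.55

SD = √77.44 ≈ 8.800
SEM = 8.800 · √(1 − 0.868) = 8.800 · √0.132 ≈ 8.800 · 0.363 ≈ 3.197
SE_diff = √2 · SEM ≈ 4.522
z = |96 − 103| / 4.522 = 7 / 4.522 ≈ 1.548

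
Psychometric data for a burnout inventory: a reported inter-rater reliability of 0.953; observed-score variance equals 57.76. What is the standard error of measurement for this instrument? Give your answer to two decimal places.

SD = √57.76 = 7.600
The standard error of measurement is 7.600×√(1 − 0.953) ≈ 7.600×0.217 ≈ 1.648.

1.65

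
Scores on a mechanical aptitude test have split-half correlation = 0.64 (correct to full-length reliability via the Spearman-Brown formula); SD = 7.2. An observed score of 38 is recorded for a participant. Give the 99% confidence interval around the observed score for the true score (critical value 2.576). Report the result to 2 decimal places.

[29.31, 46.69]

Full-length reliability (Spearman-Brown) = 2(0.64)/(1+0.64) ≈ 0.7805
SEM = 7.2000 × √(1 − 0.7805) = 7.2000 × √0.2195 ≈ 7.2000 × 0.4685 ≈ 3.3734
Half-width = 2.576×3.3734 ≈ 8.6898
Interval: (29.3102, 46.6898)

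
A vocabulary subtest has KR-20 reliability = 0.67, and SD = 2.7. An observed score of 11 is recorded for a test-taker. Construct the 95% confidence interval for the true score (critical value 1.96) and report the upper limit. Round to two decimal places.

SEM = 2.700*√(1 − 0.670) ≃ 1.551
Margin = 1.96 * 1.551 ≃ 3.040
Upper bound: 11 + 3.040 = 14.040

14.04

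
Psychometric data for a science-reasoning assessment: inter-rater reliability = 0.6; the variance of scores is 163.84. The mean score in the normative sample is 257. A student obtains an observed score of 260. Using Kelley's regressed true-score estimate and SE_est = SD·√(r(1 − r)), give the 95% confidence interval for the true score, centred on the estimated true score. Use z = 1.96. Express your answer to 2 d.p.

σ = 163.84^(1/2) = 12.80000
T̂ = 0.60000(260) + 0.40000(257) ≈ 258.80000
SE_est = SD × √(r(1 − r)) = 12.80000 × √0.24000 ≈ 12.80000 × 0.48990 ≈ 6.27069
95% CI: 258.80000 ± 12.29056 ≈ (246.50944, 271.09056)

[246.51, 271.09]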